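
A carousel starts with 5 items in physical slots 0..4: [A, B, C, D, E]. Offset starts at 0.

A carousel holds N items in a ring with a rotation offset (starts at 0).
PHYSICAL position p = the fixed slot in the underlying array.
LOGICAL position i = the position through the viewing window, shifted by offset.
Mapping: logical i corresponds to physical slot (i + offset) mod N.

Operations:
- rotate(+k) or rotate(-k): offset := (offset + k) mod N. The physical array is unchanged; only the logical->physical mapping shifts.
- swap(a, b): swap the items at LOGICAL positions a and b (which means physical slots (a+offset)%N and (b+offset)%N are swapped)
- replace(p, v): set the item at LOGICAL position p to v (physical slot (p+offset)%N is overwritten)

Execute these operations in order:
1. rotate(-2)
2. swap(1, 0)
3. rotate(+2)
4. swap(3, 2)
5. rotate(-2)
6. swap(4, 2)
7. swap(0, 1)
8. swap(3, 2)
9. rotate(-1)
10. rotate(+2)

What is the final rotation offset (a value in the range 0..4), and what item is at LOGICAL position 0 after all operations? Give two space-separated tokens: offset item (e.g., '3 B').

Answer: 4 C

Derivation:
After op 1 (rotate(-2)): offset=3, physical=[A,B,C,D,E], logical=[D,E,A,B,C]
After op 2 (swap(1, 0)): offset=3, physical=[A,B,C,E,D], logical=[E,D,A,B,C]
After op 3 (rotate(+2)): offset=0, physical=[A,B,C,E,D], logical=[A,B,C,E,D]
After op 4 (swap(3, 2)): offset=0, physical=[A,B,E,C,D], logical=[A,B,E,C,D]
After op 5 (rotate(-2)): offset=3, physical=[A,B,E,C,D], logical=[C,D,A,B,E]
After op 6 (swap(4, 2)): offset=3, physical=[E,B,A,C,D], logical=[C,D,E,B,A]
After op 7 (swap(0, 1)): offset=3, physical=[E,B,A,D,C], logical=[D,C,E,B,A]
After op 8 (swap(3, 2)): offset=3, physical=[B,E,A,D,C], logical=[D,C,B,E,A]
After op 9 (rotate(-1)): offset=2, physical=[B,E,A,D,C], logical=[A,D,C,B,E]
After op 10 (rotate(+2)): offset=4, physical=[B,E,A,D,C], logical=[C,B,E,A,D]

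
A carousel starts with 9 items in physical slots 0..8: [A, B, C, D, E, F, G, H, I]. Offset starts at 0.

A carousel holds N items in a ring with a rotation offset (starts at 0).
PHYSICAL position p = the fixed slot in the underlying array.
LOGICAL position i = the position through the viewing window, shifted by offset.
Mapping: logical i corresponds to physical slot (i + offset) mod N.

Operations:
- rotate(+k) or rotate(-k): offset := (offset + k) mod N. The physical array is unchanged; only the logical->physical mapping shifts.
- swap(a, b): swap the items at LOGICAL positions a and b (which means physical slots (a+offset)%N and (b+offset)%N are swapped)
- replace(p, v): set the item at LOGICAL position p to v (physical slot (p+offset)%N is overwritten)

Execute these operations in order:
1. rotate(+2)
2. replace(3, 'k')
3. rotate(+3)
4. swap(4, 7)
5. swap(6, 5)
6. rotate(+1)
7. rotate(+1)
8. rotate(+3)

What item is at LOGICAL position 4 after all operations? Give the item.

Answer: k

Derivation:
After op 1 (rotate(+2)): offset=2, physical=[A,B,C,D,E,F,G,H,I], logical=[C,D,E,F,G,H,I,A,B]
After op 2 (replace(3, 'k')): offset=2, physical=[A,B,C,D,E,k,G,H,I], logical=[C,D,E,k,G,H,I,A,B]
After op 3 (rotate(+3)): offset=5, physical=[A,B,C,D,E,k,G,H,I], logical=[k,G,H,I,A,B,C,D,E]
After op 4 (swap(4, 7)): offset=5, physical=[D,B,C,A,E,k,G,H,I], logical=[k,G,H,I,D,B,C,A,E]
After op 5 (swap(6, 5)): offset=5, physical=[D,C,B,A,E,k,G,H,I], logical=[k,G,H,I,D,C,B,A,E]
After op 6 (rotate(+1)): offset=6, physical=[D,C,B,A,E,k,G,H,I], logical=[G,H,I,D,C,B,A,E,k]
After op 7 (rotate(+1)): offset=7, physical=[D,C,B,A,E,k,G,H,I], logical=[H,I,D,C,B,A,E,k,G]
After op 8 (rotate(+3)): offset=1, physical=[D,C,B,A,E,k,G,H,I], logical=[C,B,A,E,k,G,H,I,D]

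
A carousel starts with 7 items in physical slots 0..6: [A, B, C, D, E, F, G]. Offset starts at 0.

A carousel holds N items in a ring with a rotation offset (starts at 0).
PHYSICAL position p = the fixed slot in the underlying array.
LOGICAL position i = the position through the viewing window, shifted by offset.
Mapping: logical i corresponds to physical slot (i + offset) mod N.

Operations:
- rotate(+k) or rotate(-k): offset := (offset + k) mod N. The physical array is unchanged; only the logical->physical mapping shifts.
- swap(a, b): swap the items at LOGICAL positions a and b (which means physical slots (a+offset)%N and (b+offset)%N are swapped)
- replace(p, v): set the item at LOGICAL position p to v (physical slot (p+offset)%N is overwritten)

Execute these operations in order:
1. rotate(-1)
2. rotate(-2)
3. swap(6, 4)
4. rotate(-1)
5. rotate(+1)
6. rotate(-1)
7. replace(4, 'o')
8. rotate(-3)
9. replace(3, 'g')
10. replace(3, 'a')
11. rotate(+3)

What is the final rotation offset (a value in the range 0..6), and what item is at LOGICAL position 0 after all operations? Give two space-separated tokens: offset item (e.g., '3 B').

Answer: 3 a

Derivation:
After op 1 (rotate(-1)): offset=6, physical=[A,B,C,D,E,F,G], logical=[G,A,B,C,D,E,F]
After op 2 (rotate(-2)): offset=4, physical=[A,B,C,D,E,F,G], logical=[E,F,G,A,B,C,D]
After op 3 (swap(6, 4)): offset=4, physical=[A,D,C,B,E,F,G], logical=[E,F,G,A,D,C,B]
After op 4 (rotate(-1)): offset=3, physical=[A,D,C,B,E,F,G], logical=[B,E,F,G,A,D,C]
After op 5 (rotate(+1)): offset=4, physical=[A,D,C,B,E,F,G], logical=[E,F,G,A,D,C,B]
After op 6 (rotate(-1)): offset=3, physical=[A,D,C,B,E,F,G], logical=[B,E,F,G,A,D,C]
After op 7 (replace(4, 'o')): offset=3, physical=[o,D,C,B,E,F,G], logical=[B,E,F,G,o,D,C]
After op 8 (rotate(-3)): offset=0, physical=[o,D,C,B,E,F,G], logical=[o,D,C,B,E,F,G]
After op 9 (replace(3, 'g')): offset=0, physical=[o,D,C,g,E,F,G], logical=[o,D,C,g,E,F,G]
After op 10 (replace(3, 'a')): offset=0, physical=[o,D,C,a,E,F,G], logical=[o,D,C,a,E,F,G]
After op 11 (rotate(+3)): offset=3, physical=[o,D,C,a,E,F,G], logical=[a,E,F,G,o,D,C]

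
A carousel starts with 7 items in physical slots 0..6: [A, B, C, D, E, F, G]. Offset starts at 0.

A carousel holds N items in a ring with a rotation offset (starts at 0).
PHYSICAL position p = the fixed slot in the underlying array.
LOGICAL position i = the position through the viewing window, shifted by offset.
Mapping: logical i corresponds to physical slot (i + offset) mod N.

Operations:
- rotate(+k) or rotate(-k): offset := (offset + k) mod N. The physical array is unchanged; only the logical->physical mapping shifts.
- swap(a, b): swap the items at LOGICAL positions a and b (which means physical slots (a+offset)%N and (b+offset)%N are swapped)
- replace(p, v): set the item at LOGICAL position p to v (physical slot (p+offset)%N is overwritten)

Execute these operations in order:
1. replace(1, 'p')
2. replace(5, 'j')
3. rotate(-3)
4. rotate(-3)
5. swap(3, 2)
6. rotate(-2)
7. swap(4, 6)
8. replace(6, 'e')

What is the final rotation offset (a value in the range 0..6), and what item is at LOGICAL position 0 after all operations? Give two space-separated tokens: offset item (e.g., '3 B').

Answer: 6 G

Derivation:
After op 1 (replace(1, 'p')): offset=0, physical=[A,p,C,D,E,F,G], logical=[A,p,C,D,E,F,G]
After op 2 (replace(5, 'j')): offset=0, physical=[A,p,C,D,E,j,G], logical=[A,p,C,D,E,j,G]
After op 3 (rotate(-3)): offset=4, physical=[A,p,C,D,E,j,G], logical=[E,j,G,A,p,C,D]
After op 4 (rotate(-3)): offset=1, physical=[A,p,C,D,E,j,G], logical=[p,C,D,E,j,G,A]
After op 5 (swap(3, 2)): offset=1, physical=[A,p,C,E,D,j,G], logical=[p,C,E,D,j,G,A]
After op 6 (rotate(-2)): offset=6, physical=[A,p,C,E,D,j,G], logical=[G,A,p,C,E,D,j]
After op 7 (swap(4, 6)): offset=6, physical=[A,p,C,j,D,E,G], logical=[G,A,p,C,j,D,E]
After op 8 (replace(6, 'e')): offset=6, physical=[A,p,C,j,D,e,G], logical=[G,A,p,C,j,D,e]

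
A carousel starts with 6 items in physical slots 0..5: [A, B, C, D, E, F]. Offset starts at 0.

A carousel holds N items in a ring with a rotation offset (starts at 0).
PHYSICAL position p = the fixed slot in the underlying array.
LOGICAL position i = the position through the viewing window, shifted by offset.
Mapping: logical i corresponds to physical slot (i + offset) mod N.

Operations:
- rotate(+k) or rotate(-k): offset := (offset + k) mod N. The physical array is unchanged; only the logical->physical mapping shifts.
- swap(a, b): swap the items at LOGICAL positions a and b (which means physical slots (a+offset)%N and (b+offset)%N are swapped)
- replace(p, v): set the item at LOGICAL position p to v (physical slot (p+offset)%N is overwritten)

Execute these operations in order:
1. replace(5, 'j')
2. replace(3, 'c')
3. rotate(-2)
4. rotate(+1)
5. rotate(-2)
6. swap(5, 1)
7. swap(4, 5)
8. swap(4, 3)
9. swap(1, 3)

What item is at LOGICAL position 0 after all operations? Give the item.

Answer: c

Derivation:
After op 1 (replace(5, 'j')): offset=0, physical=[A,B,C,D,E,j], logical=[A,B,C,D,E,j]
After op 2 (replace(3, 'c')): offset=0, physical=[A,B,C,c,E,j], logical=[A,B,C,c,E,j]
After op 3 (rotate(-2)): offset=4, physical=[A,B,C,c,E,j], logical=[E,j,A,B,C,c]
After op 4 (rotate(+1)): offset=5, physical=[A,B,C,c,E,j], logical=[j,A,B,C,c,E]
After op 5 (rotate(-2)): offset=3, physical=[A,B,C,c,E,j], logical=[c,E,j,A,B,C]
After op 6 (swap(5, 1)): offset=3, physical=[A,B,E,c,C,j], logical=[c,C,j,A,B,E]
After op 7 (swap(4, 5)): offset=3, physical=[A,E,B,c,C,j], logical=[c,C,j,A,E,B]
After op 8 (swap(4, 3)): offset=3, physical=[E,A,B,c,C,j], logical=[c,C,j,E,A,B]
After op 9 (swap(1, 3)): offset=3, physical=[C,A,B,c,E,j], logical=[c,E,j,C,A,B]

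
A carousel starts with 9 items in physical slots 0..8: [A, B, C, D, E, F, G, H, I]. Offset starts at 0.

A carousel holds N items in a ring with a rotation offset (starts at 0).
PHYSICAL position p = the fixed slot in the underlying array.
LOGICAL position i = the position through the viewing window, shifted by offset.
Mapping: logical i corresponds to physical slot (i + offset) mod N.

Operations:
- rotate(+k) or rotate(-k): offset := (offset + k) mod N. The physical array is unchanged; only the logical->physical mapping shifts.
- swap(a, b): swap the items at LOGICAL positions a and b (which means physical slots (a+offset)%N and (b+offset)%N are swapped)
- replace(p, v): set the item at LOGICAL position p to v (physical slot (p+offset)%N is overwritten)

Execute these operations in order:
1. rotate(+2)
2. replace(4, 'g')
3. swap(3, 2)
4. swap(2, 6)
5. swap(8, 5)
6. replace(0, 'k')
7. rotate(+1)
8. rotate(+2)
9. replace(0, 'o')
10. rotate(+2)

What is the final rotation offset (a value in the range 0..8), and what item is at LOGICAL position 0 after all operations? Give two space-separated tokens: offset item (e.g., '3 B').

Answer: 7 B

Derivation:
After op 1 (rotate(+2)): offset=2, physical=[A,B,C,D,E,F,G,H,I], logical=[C,D,E,F,G,H,I,A,B]
After op 2 (replace(4, 'g')): offset=2, physical=[A,B,C,D,E,F,g,H,I], logical=[C,D,E,F,g,H,I,A,B]
After op 3 (swap(3, 2)): offset=2, physical=[A,B,C,D,F,E,g,H,I], logical=[C,D,F,E,g,H,I,A,B]
After op 4 (swap(2, 6)): offset=2, physical=[A,B,C,D,I,E,g,H,F], logical=[C,D,I,E,g,H,F,A,B]
After op 5 (swap(8, 5)): offset=2, physical=[A,H,C,D,I,E,g,B,F], logical=[C,D,I,E,g,B,F,A,H]
After op 6 (replace(0, 'k')): offset=2, physical=[A,H,k,D,I,E,g,B,F], logical=[k,D,I,E,g,B,F,A,H]
After op 7 (rotate(+1)): offset=3, physical=[A,H,k,D,I,E,g,B,F], logical=[D,I,E,g,B,F,A,H,k]
After op 8 (rotate(+2)): offset=5, physical=[A,H,k,D,I,E,g,B,F], logical=[E,g,B,F,A,H,k,D,I]
After op 9 (replace(0, 'o')): offset=5, physical=[A,H,k,D,I,o,g,B,F], logical=[o,g,B,F,A,H,k,D,I]
After op 10 (rotate(+2)): offset=7, physical=[A,H,k,D,I,o,g,B,F], logical=[B,F,A,H,k,D,I,o,g]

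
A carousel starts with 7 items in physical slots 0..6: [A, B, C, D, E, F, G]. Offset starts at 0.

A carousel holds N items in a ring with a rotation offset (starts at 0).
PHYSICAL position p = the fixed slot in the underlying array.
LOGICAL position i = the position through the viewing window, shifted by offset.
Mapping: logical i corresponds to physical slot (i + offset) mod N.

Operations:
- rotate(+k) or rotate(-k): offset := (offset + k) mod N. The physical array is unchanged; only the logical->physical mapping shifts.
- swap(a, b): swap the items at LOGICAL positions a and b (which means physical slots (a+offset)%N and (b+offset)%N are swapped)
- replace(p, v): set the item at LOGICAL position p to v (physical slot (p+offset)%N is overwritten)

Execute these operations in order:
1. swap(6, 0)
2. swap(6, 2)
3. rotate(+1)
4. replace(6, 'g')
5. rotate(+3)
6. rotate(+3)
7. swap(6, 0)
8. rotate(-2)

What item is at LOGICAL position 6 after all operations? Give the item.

After op 1 (swap(6, 0)): offset=0, physical=[G,B,C,D,E,F,A], logical=[G,B,C,D,E,F,A]
After op 2 (swap(6, 2)): offset=0, physical=[G,B,A,D,E,F,C], logical=[G,B,A,D,E,F,C]
After op 3 (rotate(+1)): offset=1, physical=[G,B,A,D,E,F,C], logical=[B,A,D,E,F,C,G]
After op 4 (replace(6, 'g')): offset=1, physical=[g,B,A,D,E,F,C], logical=[B,A,D,E,F,C,g]
After op 5 (rotate(+3)): offset=4, physical=[g,B,A,D,E,F,C], logical=[E,F,C,g,B,A,D]
After op 6 (rotate(+3)): offset=0, physical=[g,B,A,D,E,F,C], logical=[g,B,A,D,E,F,C]
After op 7 (swap(6, 0)): offset=0, physical=[C,B,A,D,E,F,g], logical=[C,B,A,D,E,F,g]
After op 8 (rotate(-2)): offset=5, physical=[C,B,A,D,E,F,g], logical=[F,g,C,B,A,D,E]

Answer: E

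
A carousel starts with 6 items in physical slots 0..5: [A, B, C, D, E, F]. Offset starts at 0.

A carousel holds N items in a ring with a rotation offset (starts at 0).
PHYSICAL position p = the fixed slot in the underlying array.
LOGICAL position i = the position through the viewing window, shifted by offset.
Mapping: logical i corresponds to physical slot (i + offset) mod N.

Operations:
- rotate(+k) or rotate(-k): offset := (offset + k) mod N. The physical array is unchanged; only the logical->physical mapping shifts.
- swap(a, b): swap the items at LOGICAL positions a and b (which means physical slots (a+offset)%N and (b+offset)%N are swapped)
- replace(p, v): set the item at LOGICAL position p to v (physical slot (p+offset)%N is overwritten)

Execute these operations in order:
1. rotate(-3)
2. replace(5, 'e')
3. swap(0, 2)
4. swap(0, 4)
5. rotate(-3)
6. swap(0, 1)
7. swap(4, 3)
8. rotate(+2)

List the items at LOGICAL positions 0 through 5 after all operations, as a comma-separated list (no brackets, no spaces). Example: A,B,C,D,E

After op 1 (rotate(-3)): offset=3, physical=[A,B,C,D,E,F], logical=[D,E,F,A,B,C]
After op 2 (replace(5, 'e')): offset=3, physical=[A,B,e,D,E,F], logical=[D,E,F,A,B,e]
After op 3 (swap(0, 2)): offset=3, physical=[A,B,e,F,E,D], logical=[F,E,D,A,B,e]
After op 4 (swap(0, 4)): offset=3, physical=[A,F,e,B,E,D], logical=[B,E,D,A,F,e]
After op 5 (rotate(-3)): offset=0, physical=[A,F,e,B,E,D], logical=[A,F,e,B,E,D]
After op 6 (swap(0, 1)): offset=0, physical=[F,A,e,B,E,D], logical=[F,A,e,B,E,D]
After op 7 (swap(4, 3)): offset=0, physical=[F,A,e,E,B,D], logical=[F,A,e,E,B,D]
After op 8 (rotate(+2)): offset=2, physical=[F,A,e,E,B,D], logical=[e,E,B,D,F,A]

Answer: e,E,B,D,F,A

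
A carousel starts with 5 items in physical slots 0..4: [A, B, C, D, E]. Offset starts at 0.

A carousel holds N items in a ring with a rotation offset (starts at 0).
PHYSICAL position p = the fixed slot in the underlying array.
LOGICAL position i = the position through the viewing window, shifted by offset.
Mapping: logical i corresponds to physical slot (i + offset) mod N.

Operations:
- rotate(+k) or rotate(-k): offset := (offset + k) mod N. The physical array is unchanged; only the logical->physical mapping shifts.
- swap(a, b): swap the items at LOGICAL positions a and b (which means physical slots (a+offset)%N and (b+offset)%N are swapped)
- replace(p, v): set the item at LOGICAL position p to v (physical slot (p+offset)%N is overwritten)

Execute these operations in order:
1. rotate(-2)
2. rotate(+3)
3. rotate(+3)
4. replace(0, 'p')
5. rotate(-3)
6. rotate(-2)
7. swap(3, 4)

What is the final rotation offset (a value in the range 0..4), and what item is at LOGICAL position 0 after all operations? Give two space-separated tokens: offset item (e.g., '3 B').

After op 1 (rotate(-2)): offset=3, physical=[A,B,C,D,E], logical=[D,E,A,B,C]
After op 2 (rotate(+3)): offset=1, physical=[A,B,C,D,E], logical=[B,C,D,E,A]
After op 3 (rotate(+3)): offset=4, physical=[A,B,C,D,E], logical=[E,A,B,C,D]
After op 4 (replace(0, 'p')): offset=4, physical=[A,B,C,D,p], logical=[p,A,B,C,D]
After op 5 (rotate(-3)): offset=1, physical=[A,B,C,D,p], logical=[B,C,D,p,A]
After op 6 (rotate(-2)): offset=4, physical=[A,B,C,D,p], logical=[p,A,B,C,D]
After op 7 (swap(3, 4)): offset=4, physical=[A,B,D,C,p], logical=[p,A,B,D,C]

Answer: 4 p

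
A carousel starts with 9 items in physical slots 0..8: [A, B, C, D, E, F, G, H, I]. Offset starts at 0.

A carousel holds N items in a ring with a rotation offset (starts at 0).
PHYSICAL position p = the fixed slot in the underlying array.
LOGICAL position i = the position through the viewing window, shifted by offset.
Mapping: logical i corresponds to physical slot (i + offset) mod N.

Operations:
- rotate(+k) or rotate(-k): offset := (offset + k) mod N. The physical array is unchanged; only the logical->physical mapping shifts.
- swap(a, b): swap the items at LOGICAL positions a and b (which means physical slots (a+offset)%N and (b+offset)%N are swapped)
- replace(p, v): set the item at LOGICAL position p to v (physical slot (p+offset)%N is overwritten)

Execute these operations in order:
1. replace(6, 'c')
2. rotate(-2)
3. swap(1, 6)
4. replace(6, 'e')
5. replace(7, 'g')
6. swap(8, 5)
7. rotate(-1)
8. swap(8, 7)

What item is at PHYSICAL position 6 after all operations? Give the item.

Answer: D

Derivation:
After op 1 (replace(6, 'c')): offset=0, physical=[A,B,C,D,E,F,c,H,I], logical=[A,B,C,D,E,F,c,H,I]
After op 2 (rotate(-2)): offset=7, physical=[A,B,C,D,E,F,c,H,I], logical=[H,I,A,B,C,D,E,F,c]
After op 3 (swap(1, 6)): offset=7, physical=[A,B,C,D,I,F,c,H,E], logical=[H,E,A,B,C,D,I,F,c]
After op 4 (replace(6, 'e')): offset=7, physical=[A,B,C,D,e,F,c,H,E], logical=[H,E,A,B,C,D,e,F,c]
After op 5 (replace(7, 'g')): offset=7, physical=[A,B,C,D,e,g,c,H,E], logical=[H,E,A,B,C,D,e,g,c]
After op 6 (swap(8, 5)): offset=7, physical=[A,B,C,c,e,g,D,H,E], logical=[H,E,A,B,C,c,e,g,D]
After op 7 (rotate(-1)): offset=6, physical=[A,B,C,c,e,g,D,H,E], logical=[D,H,E,A,B,C,c,e,g]
After op 8 (swap(8, 7)): offset=6, physical=[A,B,C,c,g,e,D,H,E], logical=[D,H,E,A,B,C,c,g,e]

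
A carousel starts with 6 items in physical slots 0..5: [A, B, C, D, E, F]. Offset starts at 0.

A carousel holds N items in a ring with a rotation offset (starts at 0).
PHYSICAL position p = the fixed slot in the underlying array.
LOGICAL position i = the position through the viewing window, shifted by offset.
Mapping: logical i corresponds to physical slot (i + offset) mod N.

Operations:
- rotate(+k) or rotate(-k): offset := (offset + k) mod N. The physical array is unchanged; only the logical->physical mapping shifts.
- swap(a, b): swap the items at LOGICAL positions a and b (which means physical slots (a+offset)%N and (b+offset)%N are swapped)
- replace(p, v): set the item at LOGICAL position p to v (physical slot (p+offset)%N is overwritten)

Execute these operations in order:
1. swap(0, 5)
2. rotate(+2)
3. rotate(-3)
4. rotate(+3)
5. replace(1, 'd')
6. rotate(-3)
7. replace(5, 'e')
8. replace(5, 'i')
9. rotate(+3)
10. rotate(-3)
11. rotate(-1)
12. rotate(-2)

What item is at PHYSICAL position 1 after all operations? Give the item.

After op 1 (swap(0, 5)): offset=0, physical=[F,B,C,D,E,A], logical=[F,B,C,D,E,A]
After op 2 (rotate(+2)): offset=2, physical=[F,B,C,D,E,A], logical=[C,D,E,A,F,B]
After op 3 (rotate(-3)): offset=5, physical=[F,B,C,D,E,A], logical=[A,F,B,C,D,E]
After op 4 (rotate(+3)): offset=2, physical=[F,B,C,D,E,A], logical=[C,D,E,A,F,B]
After op 5 (replace(1, 'd')): offset=2, physical=[F,B,C,d,E,A], logical=[C,d,E,A,F,B]
After op 6 (rotate(-3)): offset=5, physical=[F,B,C,d,E,A], logical=[A,F,B,C,d,E]
After op 7 (replace(5, 'e')): offset=5, physical=[F,B,C,d,e,A], logical=[A,F,B,C,d,e]
After op 8 (replace(5, 'i')): offset=5, physical=[F,B,C,d,i,A], logical=[A,F,B,C,d,i]
After op 9 (rotate(+3)): offset=2, physical=[F,B,C,d,i,A], logical=[C,d,i,A,F,B]
After op 10 (rotate(-3)): offset=5, physical=[F,B,C,d,i,A], logical=[A,F,B,C,d,i]
After op 11 (rotate(-1)): offset=4, physical=[F,B,C,d,i,A], logical=[i,A,F,B,C,d]
After op 12 (rotate(-2)): offset=2, physical=[F,B,C,d,i,A], logical=[C,d,i,A,F,B]

Answer: B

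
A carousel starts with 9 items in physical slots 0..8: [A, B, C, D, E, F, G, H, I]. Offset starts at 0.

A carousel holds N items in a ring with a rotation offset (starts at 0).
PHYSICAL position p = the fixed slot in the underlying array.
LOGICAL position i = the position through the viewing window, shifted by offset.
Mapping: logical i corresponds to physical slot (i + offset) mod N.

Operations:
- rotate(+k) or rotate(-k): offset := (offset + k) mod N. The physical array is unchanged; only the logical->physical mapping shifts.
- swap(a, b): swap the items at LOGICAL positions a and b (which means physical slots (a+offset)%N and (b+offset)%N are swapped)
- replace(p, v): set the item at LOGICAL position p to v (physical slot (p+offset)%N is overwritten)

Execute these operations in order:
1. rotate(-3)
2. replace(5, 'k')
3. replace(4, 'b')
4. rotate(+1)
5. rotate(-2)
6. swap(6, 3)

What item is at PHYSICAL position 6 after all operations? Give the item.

Answer: G

Derivation:
After op 1 (rotate(-3)): offset=6, physical=[A,B,C,D,E,F,G,H,I], logical=[G,H,I,A,B,C,D,E,F]
After op 2 (replace(5, 'k')): offset=6, physical=[A,B,k,D,E,F,G,H,I], logical=[G,H,I,A,B,k,D,E,F]
After op 3 (replace(4, 'b')): offset=6, physical=[A,b,k,D,E,F,G,H,I], logical=[G,H,I,A,b,k,D,E,F]
After op 4 (rotate(+1)): offset=7, physical=[A,b,k,D,E,F,G,H,I], logical=[H,I,A,b,k,D,E,F,G]
After op 5 (rotate(-2)): offset=5, physical=[A,b,k,D,E,F,G,H,I], logical=[F,G,H,I,A,b,k,D,E]
After op 6 (swap(6, 3)): offset=5, physical=[A,b,I,D,E,F,G,H,k], logical=[F,G,H,k,A,b,I,D,E]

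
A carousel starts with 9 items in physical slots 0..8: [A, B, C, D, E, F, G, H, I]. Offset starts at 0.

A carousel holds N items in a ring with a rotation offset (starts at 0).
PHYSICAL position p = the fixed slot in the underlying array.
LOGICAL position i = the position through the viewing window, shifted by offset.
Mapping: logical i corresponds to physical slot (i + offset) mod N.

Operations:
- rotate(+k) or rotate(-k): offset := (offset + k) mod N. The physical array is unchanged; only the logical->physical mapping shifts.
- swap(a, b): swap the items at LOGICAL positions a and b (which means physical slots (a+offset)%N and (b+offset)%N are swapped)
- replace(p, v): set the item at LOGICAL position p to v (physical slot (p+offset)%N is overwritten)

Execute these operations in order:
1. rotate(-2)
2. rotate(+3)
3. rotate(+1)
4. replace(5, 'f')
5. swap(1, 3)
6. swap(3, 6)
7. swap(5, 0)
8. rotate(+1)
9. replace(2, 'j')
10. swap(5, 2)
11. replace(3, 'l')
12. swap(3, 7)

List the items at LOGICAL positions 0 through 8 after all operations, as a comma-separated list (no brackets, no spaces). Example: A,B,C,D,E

Answer: F,E,D,B,C,j,A,l,f

Derivation:
After op 1 (rotate(-2)): offset=7, physical=[A,B,C,D,E,F,G,H,I], logical=[H,I,A,B,C,D,E,F,G]
After op 2 (rotate(+3)): offset=1, physical=[A,B,C,D,E,F,G,H,I], logical=[B,C,D,E,F,G,H,I,A]
After op 3 (rotate(+1)): offset=2, physical=[A,B,C,D,E,F,G,H,I], logical=[C,D,E,F,G,H,I,A,B]
After op 4 (replace(5, 'f')): offset=2, physical=[A,B,C,D,E,F,G,f,I], logical=[C,D,E,F,G,f,I,A,B]
After op 5 (swap(1, 3)): offset=2, physical=[A,B,C,F,E,D,G,f,I], logical=[C,F,E,D,G,f,I,A,B]
After op 6 (swap(3, 6)): offset=2, physical=[A,B,C,F,E,I,G,f,D], logical=[C,F,E,I,G,f,D,A,B]
After op 7 (swap(5, 0)): offset=2, physical=[A,B,f,F,E,I,G,C,D], logical=[f,F,E,I,G,C,D,A,B]
After op 8 (rotate(+1)): offset=3, physical=[A,B,f,F,E,I,G,C,D], logical=[F,E,I,G,C,D,A,B,f]
After op 9 (replace(2, 'j')): offset=3, physical=[A,B,f,F,E,j,G,C,D], logical=[F,E,j,G,C,D,A,B,f]
After op 10 (swap(5, 2)): offset=3, physical=[A,B,f,F,E,D,G,C,j], logical=[F,E,D,G,C,j,A,B,f]
After op 11 (replace(3, 'l')): offset=3, physical=[A,B,f,F,E,D,l,C,j], logical=[F,E,D,l,C,j,A,B,f]
After op 12 (swap(3, 7)): offset=3, physical=[A,l,f,F,E,D,B,C,j], logical=[F,E,D,B,C,j,A,l,f]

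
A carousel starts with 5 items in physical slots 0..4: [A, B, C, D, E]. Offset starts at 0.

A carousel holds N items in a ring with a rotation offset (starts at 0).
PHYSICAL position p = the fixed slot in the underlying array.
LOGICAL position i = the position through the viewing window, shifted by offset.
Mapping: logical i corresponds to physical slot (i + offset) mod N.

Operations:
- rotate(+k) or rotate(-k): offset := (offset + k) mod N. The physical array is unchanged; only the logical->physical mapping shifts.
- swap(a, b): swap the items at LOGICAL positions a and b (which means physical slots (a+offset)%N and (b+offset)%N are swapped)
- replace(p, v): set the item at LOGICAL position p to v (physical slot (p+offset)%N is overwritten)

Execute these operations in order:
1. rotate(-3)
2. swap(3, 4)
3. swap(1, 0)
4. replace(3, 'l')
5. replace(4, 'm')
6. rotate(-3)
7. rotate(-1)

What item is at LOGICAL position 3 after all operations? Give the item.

Answer: m

Derivation:
After op 1 (rotate(-3)): offset=2, physical=[A,B,C,D,E], logical=[C,D,E,A,B]
After op 2 (swap(3, 4)): offset=2, physical=[B,A,C,D,E], logical=[C,D,E,B,A]
After op 3 (swap(1, 0)): offset=2, physical=[B,A,D,C,E], logical=[D,C,E,B,A]
After op 4 (replace(3, 'l')): offset=2, physical=[l,A,D,C,E], logical=[D,C,E,l,A]
After op 5 (replace(4, 'm')): offset=2, physical=[l,m,D,C,E], logical=[D,C,E,l,m]
After op 6 (rotate(-3)): offset=4, physical=[l,m,D,C,E], logical=[E,l,m,D,C]
After op 7 (rotate(-1)): offset=3, physical=[l,m,D,C,E], logical=[C,E,l,m,D]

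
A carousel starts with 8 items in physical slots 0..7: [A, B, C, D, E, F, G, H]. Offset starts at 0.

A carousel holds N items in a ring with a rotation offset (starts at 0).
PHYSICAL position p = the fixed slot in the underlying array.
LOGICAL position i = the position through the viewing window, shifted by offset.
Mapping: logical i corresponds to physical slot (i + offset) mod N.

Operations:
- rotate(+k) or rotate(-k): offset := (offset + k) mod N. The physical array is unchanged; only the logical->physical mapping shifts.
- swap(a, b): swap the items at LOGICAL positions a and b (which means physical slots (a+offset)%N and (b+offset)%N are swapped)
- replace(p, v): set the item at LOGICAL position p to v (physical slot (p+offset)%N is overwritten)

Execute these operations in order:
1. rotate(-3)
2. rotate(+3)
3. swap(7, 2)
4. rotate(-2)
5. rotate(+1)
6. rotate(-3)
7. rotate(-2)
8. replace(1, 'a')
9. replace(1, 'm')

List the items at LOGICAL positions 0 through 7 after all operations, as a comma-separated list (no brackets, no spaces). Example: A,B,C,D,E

After op 1 (rotate(-3)): offset=5, physical=[A,B,C,D,E,F,G,H], logical=[F,G,H,A,B,C,D,E]
After op 2 (rotate(+3)): offset=0, physical=[A,B,C,D,E,F,G,H], logical=[A,B,C,D,E,F,G,H]
After op 3 (swap(7, 2)): offset=0, physical=[A,B,H,D,E,F,G,C], logical=[A,B,H,D,E,F,G,C]
After op 4 (rotate(-2)): offset=6, physical=[A,B,H,D,E,F,G,C], logical=[G,C,A,B,H,D,E,F]
After op 5 (rotate(+1)): offset=7, physical=[A,B,H,D,E,F,G,C], logical=[C,A,B,H,D,E,F,G]
After op 6 (rotate(-3)): offset=4, physical=[A,B,H,D,E,F,G,C], logical=[E,F,G,C,A,B,H,D]
After op 7 (rotate(-2)): offset=2, physical=[A,B,H,D,E,F,G,C], logical=[H,D,E,F,G,C,A,B]
After op 8 (replace(1, 'a')): offset=2, physical=[A,B,H,a,E,F,G,C], logical=[H,a,E,F,G,C,A,B]
After op 9 (replace(1, 'm')): offset=2, physical=[A,B,H,m,E,F,G,C], logical=[H,m,E,F,G,C,A,B]

Answer: H,m,E,F,G,C,A,B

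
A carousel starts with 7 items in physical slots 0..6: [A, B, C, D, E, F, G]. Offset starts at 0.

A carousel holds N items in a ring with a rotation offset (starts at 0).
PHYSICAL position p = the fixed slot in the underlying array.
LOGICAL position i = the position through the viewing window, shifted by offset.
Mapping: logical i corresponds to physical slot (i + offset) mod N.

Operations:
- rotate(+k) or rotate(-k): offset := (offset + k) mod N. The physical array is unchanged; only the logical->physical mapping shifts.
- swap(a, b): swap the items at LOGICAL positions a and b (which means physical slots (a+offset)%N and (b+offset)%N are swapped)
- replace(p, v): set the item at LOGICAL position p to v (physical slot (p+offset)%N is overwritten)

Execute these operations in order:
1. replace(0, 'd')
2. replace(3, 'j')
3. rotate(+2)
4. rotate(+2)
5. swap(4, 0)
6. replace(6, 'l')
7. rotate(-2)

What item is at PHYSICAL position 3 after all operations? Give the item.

After op 1 (replace(0, 'd')): offset=0, physical=[d,B,C,D,E,F,G], logical=[d,B,C,D,E,F,G]
After op 2 (replace(3, 'j')): offset=0, physical=[d,B,C,j,E,F,G], logical=[d,B,C,j,E,F,G]
After op 3 (rotate(+2)): offset=2, physical=[d,B,C,j,E,F,G], logical=[C,j,E,F,G,d,B]
After op 4 (rotate(+2)): offset=4, physical=[d,B,C,j,E,F,G], logical=[E,F,G,d,B,C,j]
After op 5 (swap(4, 0)): offset=4, physical=[d,E,C,j,B,F,G], logical=[B,F,G,d,E,C,j]
After op 6 (replace(6, 'l')): offset=4, physical=[d,E,C,l,B,F,G], logical=[B,F,G,d,E,C,l]
After op 7 (rotate(-2)): offset=2, physical=[d,E,C,l,B,F,G], logical=[C,l,B,F,G,d,E]

Answer: l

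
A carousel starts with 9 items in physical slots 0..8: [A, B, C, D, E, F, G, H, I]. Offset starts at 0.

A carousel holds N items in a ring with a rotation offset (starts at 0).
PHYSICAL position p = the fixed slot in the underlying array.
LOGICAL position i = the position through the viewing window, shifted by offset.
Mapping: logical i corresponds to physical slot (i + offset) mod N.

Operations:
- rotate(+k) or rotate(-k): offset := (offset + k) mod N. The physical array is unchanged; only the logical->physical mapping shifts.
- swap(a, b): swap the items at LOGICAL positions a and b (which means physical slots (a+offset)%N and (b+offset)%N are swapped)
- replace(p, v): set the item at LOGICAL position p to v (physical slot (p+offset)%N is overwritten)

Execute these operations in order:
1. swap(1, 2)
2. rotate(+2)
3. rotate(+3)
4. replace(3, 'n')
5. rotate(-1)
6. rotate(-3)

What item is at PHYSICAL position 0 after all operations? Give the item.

Answer: A

Derivation:
After op 1 (swap(1, 2)): offset=0, physical=[A,C,B,D,E,F,G,H,I], logical=[A,C,B,D,E,F,G,H,I]
After op 2 (rotate(+2)): offset=2, physical=[A,C,B,D,E,F,G,H,I], logical=[B,D,E,F,G,H,I,A,C]
After op 3 (rotate(+3)): offset=5, physical=[A,C,B,D,E,F,G,H,I], logical=[F,G,H,I,A,C,B,D,E]
After op 4 (replace(3, 'n')): offset=5, physical=[A,C,B,D,E,F,G,H,n], logical=[F,G,H,n,A,C,B,D,E]
After op 5 (rotate(-1)): offset=4, physical=[A,C,B,D,E,F,G,H,n], logical=[E,F,G,H,n,A,C,B,D]
After op 6 (rotate(-3)): offset=1, physical=[A,C,B,D,E,F,G,H,n], logical=[C,B,D,E,F,G,H,n,A]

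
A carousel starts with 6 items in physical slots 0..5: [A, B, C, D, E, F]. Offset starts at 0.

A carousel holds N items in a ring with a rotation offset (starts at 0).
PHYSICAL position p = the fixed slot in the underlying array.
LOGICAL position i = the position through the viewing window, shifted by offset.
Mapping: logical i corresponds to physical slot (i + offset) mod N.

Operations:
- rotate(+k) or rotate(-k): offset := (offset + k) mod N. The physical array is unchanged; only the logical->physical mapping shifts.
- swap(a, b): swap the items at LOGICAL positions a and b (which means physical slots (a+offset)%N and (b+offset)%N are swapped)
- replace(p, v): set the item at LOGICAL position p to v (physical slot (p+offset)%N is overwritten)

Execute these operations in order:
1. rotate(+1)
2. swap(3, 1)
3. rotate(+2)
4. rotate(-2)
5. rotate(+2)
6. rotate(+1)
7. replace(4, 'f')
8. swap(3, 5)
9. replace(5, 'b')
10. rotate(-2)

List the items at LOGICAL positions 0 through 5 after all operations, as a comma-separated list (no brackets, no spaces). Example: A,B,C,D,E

Answer: f,b,C,F,A,D

Derivation:
After op 1 (rotate(+1)): offset=1, physical=[A,B,C,D,E,F], logical=[B,C,D,E,F,A]
After op 2 (swap(3, 1)): offset=1, physical=[A,B,E,D,C,F], logical=[B,E,D,C,F,A]
After op 3 (rotate(+2)): offset=3, physical=[A,B,E,D,C,F], logical=[D,C,F,A,B,E]
After op 4 (rotate(-2)): offset=1, physical=[A,B,E,D,C,F], logical=[B,E,D,C,F,A]
After op 5 (rotate(+2)): offset=3, physical=[A,B,E,D,C,F], logical=[D,C,F,A,B,E]
After op 6 (rotate(+1)): offset=4, physical=[A,B,E,D,C,F], logical=[C,F,A,B,E,D]
After op 7 (replace(4, 'f')): offset=4, physical=[A,B,f,D,C,F], logical=[C,F,A,B,f,D]
After op 8 (swap(3, 5)): offset=4, physical=[A,D,f,B,C,F], logical=[C,F,A,D,f,B]
After op 9 (replace(5, 'b')): offset=4, physical=[A,D,f,b,C,F], logical=[C,F,A,D,f,b]
After op 10 (rotate(-2)): offset=2, physical=[A,D,f,b,C,F], logical=[f,b,C,F,A,D]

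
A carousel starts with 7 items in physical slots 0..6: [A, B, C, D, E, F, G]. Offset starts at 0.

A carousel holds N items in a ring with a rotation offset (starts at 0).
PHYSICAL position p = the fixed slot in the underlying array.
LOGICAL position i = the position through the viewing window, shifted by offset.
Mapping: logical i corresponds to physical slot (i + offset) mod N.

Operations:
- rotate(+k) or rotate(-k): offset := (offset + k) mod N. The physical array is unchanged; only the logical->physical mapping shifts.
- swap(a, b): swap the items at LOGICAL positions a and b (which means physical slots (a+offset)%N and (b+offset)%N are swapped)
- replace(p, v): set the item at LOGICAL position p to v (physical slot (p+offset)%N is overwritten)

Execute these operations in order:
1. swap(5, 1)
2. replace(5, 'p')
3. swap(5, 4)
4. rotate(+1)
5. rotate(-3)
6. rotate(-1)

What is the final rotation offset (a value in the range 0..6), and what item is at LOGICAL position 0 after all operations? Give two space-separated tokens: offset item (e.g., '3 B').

After op 1 (swap(5, 1)): offset=0, physical=[A,F,C,D,E,B,G], logical=[A,F,C,D,E,B,G]
After op 2 (replace(5, 'p')): offset=0, physical=[A,F,C,D,E,p,G], logical=[A,F,C,D,E,p,G]
After op 3 (swap(5, 4)): offset=0, physical=[A,F,C,D,p,E,G], logical=[A,F,C,D,p,E,G]
After op 4 (rotate(+1)): offset=1, physical=[A,F,C,D,p,E,G], logical=[F,C,D,p,E,G,A]
After op 5 (rotate(-3)): offset=5, physical=[A,F,C,D,p,E,G], logical=[E,G,A,F,C,D,p]
After op 6 (rotate(-1)): offset=4, physical=[A,F,C,D,p,E,G], logical=[p,E,G,A,F,C,D]

Answer: 4 p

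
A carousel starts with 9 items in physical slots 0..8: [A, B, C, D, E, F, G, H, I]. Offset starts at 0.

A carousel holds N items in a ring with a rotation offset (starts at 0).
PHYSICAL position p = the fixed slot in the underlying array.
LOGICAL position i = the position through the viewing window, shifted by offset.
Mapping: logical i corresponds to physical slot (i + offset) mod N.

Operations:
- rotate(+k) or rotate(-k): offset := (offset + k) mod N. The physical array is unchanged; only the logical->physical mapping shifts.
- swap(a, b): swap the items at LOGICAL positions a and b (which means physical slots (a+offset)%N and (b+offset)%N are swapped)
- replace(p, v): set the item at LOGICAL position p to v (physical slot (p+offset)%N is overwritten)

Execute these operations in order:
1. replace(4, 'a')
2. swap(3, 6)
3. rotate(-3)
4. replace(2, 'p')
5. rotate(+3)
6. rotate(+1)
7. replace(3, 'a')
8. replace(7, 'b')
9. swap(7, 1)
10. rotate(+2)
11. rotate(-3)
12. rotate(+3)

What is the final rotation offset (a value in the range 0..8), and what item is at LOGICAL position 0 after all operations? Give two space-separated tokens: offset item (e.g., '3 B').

Answer: 3 G

Derivation:
After op 1 (replace(4, 'a')): offset=0, physical=[A,B,C,D,a,F,G,H,I], logical=[A,B,C,D,a,F,G,H,I]
After op 2 (swap(3, 6)): offset=0, physical=[A,B,C,G,a,F,D,H,I], logical=[A,B,C,G,a,F,D,H,I]
After op 3 (rotate(-3)): offset=6, physical=[A,B,C,G,a,F,D,H,I], logical=[D,H,I,A,B,C,G,a,F]
After op 4 (replace(2, 'p')): offset=6, physical=[A,B,C,G,a,F,D,H,p], logical=[D,H,p,A,B,C,G,a,F]
After op 5 (rotate(+3)): offset=0, physical=[A,B,C,G,a,F,D,H,p], logical=[A,B,C,G,a,F,D,H,p]
After op 6 (rotate(+1)): offset=1, physical=[A,B,C,G,a,F,D,H,p], logical=[B,C,G,a,F,D,H,p,A]
After op 7 (replace(3, 'a')): offset=1, physical=[A,B,C,G,a,F,D,H,p], logical=[B,C,G,a,F,D,H,p,A]
After op 8 (replace(7, 'b')): offset=1, physical=[A,B,C,G,a,F,D,H,b], logical=[B,C,G,a,F,D,H,b,A]
After op 9 (swap(7, 1)): offset=1, physical=[A,B,b,G,a,F,D,H,C], logical=[B,b,G,a,F,D,H,C,A]
After op 10 (rotate(+2)): offset=3, physical=[A,B,b,G,a,F,D,H,C], logical=[G,a,F,D,H,C,A,B,b]
After op 11 (rotate(-3)): offset=0, physical=[A,B,b,G,a,F,D,H,C], logical=[A,B,b,G,a,F,D,H,C]
After op 12 (rotate(+3)): offset=3, physical=[A,B,b,G,a,F,D,H,C], logical=[G,a,F,D,H,C,A,B,b]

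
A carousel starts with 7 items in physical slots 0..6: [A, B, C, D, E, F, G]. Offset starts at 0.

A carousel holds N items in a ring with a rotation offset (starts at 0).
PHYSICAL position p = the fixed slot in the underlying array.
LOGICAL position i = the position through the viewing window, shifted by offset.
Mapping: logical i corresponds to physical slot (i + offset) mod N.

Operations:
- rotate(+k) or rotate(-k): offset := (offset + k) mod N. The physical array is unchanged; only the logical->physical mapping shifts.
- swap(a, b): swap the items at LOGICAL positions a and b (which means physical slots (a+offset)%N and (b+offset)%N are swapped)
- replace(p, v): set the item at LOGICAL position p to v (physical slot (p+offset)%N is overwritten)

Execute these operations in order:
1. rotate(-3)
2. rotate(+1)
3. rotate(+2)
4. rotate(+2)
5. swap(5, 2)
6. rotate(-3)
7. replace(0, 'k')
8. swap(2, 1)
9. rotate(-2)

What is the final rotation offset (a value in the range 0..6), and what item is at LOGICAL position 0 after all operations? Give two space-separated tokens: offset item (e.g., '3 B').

Answer: 4 A

Derivation:
After op 1 (rotate(-3)): offset=4, physical=[A,B,C,D,E,F,G], logical=[E,F,G,A,B,C,D]
After op 2 (rotate(+1)): offset=5, physical=[A,B,C,D,E,F,G], logical=[F,G,A,B,C,D,E]
After op 3 (rotate(+2)): offset=0, physical=[A,B,C,D,E,F,G], logical=[A,B,C,D,E,F,G]
After op 4 (rotate(+2)): offset=2, physical=[A,B,C,D,E,F,G], logical=[C,D,E,F,G,A,B]
After op 5 (swap(5, 2)): offset=2, physical=[E,B,C,D,A,F,G], logical=[C,D,A,F,G,E,B]
After op 6 (rotate(-3)): offset=6, physical=[E,B,C,D,A,F,G], logical=[G,E,B,C,D,A,F]
After op 7 (replace(0, 'k')): offset=6, physical=[E,B,C,D,A,F,k], logical=[k,E,B,C,D,A,F]
After op 8 (swap(2, 1)): offset=6, physical=[B,E,C,D,A,F,k], logical=[k,B,E,C,D,A,F]
After op 9 (rotate(-2)): offset=4, physical=[B,E,C,D,A,F,k], logical=[A,F,k,B,E,C,D]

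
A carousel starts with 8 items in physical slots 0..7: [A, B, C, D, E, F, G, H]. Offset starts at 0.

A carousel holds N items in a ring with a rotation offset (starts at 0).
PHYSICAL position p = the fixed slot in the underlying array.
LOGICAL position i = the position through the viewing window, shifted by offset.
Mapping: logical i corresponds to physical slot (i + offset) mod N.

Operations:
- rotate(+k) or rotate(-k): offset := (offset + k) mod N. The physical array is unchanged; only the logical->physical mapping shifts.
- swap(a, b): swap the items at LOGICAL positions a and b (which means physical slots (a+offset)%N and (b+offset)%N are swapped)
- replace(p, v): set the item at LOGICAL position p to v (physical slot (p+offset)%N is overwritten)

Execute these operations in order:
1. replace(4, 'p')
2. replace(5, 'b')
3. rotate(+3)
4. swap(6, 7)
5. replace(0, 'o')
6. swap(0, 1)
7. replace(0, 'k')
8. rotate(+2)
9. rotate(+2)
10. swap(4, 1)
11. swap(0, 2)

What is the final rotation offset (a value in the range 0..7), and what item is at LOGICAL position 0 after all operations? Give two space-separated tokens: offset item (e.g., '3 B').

Answer: 7 C

Derivation:
After op 1 (replace(4, 'p')): offset=0, physical=[A,B,C,D,p,F,G,H], logical=[A,B,C,D,p,F,G,H]
After op 2 (replace(5, 'b')): offset=0, physical=[A,B,C,D,p,b,G,H], logical=[A,B,C,D,p,b,G,H]
After op 3 (rotate(+3)): offset=3, physical=[A,B,C,D,p,b,G,H], logical=[D,p,b,G,H,A,B,C]
After op 4 (swap(6, 7)): offset=3, physical=[A,C,B,D,p,b,G,H], logical=[D,p,b,G,H,A,C,B]
After op 5 (replace(0, 'o')): offset=3, physical=[A,C,B,o,p,b,G,H], logical=[o,p,b,G,H,A,C,B]
After op 6 (swap(0, 1)): offset=3, physical=[A,C,B,p,o,b,G,H], logical=[p,o,b,G,H,A,C,B]
After op 7 (replace(0, 'k')): offset=3, physical=[A,C,B,k,o,b,G,H], logical=[k,o,b,G,H,A,C,B]
After op 8 (rotate(+2)): offset=5, physical=[A,C,B,k,o,b,G,H], logical=[b,G,H,A,C,B,k,o]
After op 9 (rotate(+2)): offset=7, physical=[A,C,B,k,o,b,G,H], logical=[H,A,C,B,k,o,b,G]
After op 10 (swap(4, 1)): offset=7, physical=[k,C,B,A,o,b,G,H], logical=[H,k,C,B,A,o,b,G]
After op 11 (swap(0, 2)): offset=7, physical=[k,H,B,A,o,b,G,C], logical=[C,k,H,B,A,o,b,G]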